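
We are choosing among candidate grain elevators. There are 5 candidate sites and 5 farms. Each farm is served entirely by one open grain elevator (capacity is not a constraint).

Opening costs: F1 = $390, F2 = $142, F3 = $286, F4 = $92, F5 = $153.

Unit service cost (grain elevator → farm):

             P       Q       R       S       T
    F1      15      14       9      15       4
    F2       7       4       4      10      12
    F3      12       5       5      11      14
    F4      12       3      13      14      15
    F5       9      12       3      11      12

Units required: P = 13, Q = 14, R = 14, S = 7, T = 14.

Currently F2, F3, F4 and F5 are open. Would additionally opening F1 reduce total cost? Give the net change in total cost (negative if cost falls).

No — net change +278 (cost rises by 278).

Current service cost with {F2, F3, F4, F5}: 413.
Adding F1: each farm re-picks its cheapest; new service cost 301, saving 112.
Extra fixed cost: 390. Net change = 390 − 112 = 278.
(Totals: 1086 → 1364.)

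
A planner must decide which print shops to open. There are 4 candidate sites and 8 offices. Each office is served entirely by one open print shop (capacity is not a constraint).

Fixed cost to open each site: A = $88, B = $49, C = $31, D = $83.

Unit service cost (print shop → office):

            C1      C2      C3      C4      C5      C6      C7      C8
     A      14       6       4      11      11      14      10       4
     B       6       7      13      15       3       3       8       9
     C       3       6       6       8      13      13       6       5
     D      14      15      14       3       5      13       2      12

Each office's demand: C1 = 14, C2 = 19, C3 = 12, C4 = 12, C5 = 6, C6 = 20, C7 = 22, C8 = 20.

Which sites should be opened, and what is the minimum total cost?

For any fixed open set, each office goes to its cheapest open site; total = fixed + service.
{B, C, D}: C1→C 3·14=42, C2→C 6·19=114, C3→C 6·12=72, C4→D 3·12=36, C5→B 3·6=18, C6→B 3·20=60, C7→D 2·22=44, C8→C 5·20=100. Service 486; fixed 163; total 649.
{A, B, C, D}: service 442 + fixed 251 = 693
{A, B, D}: C1→B 6·14=84, C2→A 6·19=114, C3→A 4·12=48, C4→D 3·12=36, C5→B 3·6=18, C6→B 3·20=60, C7→D 2·22=44, C8→A 4·20=80. Service 484; fixed 220; total 704.
{C}: C1→C 3·14=42, C2→C 6·19=114, C3→C 6·12=72, C4→C 8·12=96, C5→C 13·6=78, C6→C 13·20=260, C7→C 6·22=132, C8→C 5·20=100. Service 894; fixed 31; total 925.
(All 15 nonempty subsets were checked; B, C and D is lowest.)

Open B, C and D; minimum total cost 649.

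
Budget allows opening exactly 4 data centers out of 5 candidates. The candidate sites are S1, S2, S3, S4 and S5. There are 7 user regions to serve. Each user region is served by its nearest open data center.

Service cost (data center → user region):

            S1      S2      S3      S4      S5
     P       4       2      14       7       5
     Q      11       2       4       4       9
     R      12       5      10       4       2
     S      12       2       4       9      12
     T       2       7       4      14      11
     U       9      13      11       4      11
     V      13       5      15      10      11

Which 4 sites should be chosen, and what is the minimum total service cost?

With exactly 4 open, each user region uses its cheapest among the chosen.
{S1, S2, S4, S5}: P→S2 2, Q→S2 2, R→S5 2, S→S2 2, T→S1 2, U→S4 4, V→S2 5. Service cost 19.
{S1, S2, S3, S4}: service cost 21
{S2, S3, S4, S5}: service cost 21
Among all 5 size-4 choices, {S1, S2, S4, S5} is lowest.

Choose S1, S2, S4 and S5; total service cost 19.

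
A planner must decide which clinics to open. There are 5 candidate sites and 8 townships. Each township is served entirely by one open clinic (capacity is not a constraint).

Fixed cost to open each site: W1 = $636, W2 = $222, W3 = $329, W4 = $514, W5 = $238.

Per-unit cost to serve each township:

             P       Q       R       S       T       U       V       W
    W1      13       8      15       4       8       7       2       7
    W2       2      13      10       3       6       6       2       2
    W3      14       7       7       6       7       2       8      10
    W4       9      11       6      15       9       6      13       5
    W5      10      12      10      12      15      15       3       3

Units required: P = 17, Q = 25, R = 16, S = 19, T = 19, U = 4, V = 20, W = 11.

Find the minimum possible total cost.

Minimum total cost: 998

For any fixed open set, each township goes to its cheapest open site; total = fixed + service.
{W2}: P→W2 2·17=34, Q→W2 13·25=325, R→W2 10·16=160, S→W2 3·19=57, T→W2 6·19=114, U→W2 6·4=24, V→W2 2·20=40, W→W2 2·11=22. Service 776; fixed 222; total 998.
{W2, W3}: service 562 + fixed 551 = 1113
{W2, W5}: service 751 + fixed 460 = 1211
{W1, W2, W3, W4, W5}: service 546 + fixed 1939 = 2485
No other subset beats 998.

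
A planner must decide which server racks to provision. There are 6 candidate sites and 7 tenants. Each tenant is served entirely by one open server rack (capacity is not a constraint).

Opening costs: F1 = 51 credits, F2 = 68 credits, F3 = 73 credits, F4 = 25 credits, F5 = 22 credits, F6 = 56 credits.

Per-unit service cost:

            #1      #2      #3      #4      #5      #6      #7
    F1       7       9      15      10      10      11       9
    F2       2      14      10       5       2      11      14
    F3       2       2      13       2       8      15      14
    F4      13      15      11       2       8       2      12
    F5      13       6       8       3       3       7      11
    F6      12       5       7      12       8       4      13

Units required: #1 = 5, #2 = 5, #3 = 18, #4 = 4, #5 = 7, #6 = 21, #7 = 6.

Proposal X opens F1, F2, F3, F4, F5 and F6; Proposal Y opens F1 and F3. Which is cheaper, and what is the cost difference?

Proposal X: {F1, F2, F3, F4, F5, F6}: #1→F2 2·5=10, #2→F3 2·5=10, #3→F6 7·18=126, #4→F3 2·4=8, #5→F2 2·7=14, #6→F4 2·21=42, #7→F1 9·6=54. Service 264; fixed 295; total 559.
Proposal Y: {F1, F3}: #1→F3 2·5=10, #2→F3 2·5=10, #3→F3 13·18=234, #4→F3 2·4=8, #5→F3 8·7=56, #6→F1 11·21=231, #7→F1 9·6=54. Service 603; fixed 124; total 727.
Difference: |559 − 727| = 168.

Proposal X is cheaper by 168.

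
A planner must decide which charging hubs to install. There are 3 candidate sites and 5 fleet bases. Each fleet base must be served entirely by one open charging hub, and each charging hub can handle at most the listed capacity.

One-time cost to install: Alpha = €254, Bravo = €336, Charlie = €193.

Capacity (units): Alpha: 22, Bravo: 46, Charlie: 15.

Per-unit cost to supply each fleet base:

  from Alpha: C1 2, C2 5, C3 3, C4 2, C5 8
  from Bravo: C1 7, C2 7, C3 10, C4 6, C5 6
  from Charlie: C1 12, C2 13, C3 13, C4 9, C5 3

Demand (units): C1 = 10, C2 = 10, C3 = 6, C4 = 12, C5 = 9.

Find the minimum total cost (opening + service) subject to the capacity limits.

Minimum total cost: 818

Open {Alpha, Bravo}: C1→Alpha 2·10=20, C2→Bravo 7·10=70, C3→Bravo 10·6=60, C4→Alpha 2·12=24, C5→Bravo 6·9=54.
Loads: Alpha carries 22/22, Bravo carries 25/46. Service 228; fixed 590; total 818.
Next best feasible plan costs 824.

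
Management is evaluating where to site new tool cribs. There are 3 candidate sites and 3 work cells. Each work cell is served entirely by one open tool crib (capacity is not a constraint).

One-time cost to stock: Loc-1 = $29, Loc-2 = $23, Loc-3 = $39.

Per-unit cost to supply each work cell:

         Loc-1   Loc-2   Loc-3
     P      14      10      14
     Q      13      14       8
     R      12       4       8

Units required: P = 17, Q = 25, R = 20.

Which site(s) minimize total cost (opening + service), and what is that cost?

For any fixed open set, each work cell goes to its cheapest open site; total = fixed + service.
{Loc-2, Loc-3}: P→Loc-2 10·17=170, Q→Loc-3 8·25=200, R→Loc-2 4·20=80. Service 450; fixed 62; total 512.
{Loc-1, Loc-2, Loc-3}: service 450 + fixed 91 = 541
{Loc-2}: P→Loc-2 10·17=170, Q→Loc-2 14·25=350, R→Loc-2 4·20=80. Service 600; fixed 23; total 623.
No other subset beats 512.

Open Loc-2 and Loc-3; minimum total cost 512.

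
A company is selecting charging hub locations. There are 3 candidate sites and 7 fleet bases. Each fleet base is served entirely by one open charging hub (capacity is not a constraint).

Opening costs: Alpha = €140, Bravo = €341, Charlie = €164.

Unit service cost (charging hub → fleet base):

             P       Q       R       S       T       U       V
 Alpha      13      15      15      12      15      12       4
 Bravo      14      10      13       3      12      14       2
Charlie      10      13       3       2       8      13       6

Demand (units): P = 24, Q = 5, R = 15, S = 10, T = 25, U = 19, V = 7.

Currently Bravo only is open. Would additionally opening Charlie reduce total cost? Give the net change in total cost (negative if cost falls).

Yes — net change −211 (cost falls by 211).

Current service cost with {Bravo}: 1191.
Adding Charlie: each fleet base re-picks its cheapest; new service cost 816, saving 375.
Extra fixed cost: 164. Net change = 164 − 375 = -211.
(Totals: 1532 → 1321.)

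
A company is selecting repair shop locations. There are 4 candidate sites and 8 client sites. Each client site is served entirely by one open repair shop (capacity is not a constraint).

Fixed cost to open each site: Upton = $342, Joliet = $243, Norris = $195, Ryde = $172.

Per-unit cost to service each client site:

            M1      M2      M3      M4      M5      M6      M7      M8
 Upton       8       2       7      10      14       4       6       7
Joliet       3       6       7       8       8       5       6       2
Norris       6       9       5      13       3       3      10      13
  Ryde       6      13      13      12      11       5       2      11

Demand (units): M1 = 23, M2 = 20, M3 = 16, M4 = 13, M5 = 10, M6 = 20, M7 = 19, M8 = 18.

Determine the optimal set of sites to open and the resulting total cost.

For any fixed open set, each client site goes to its cheapest open site; total = fixed + service.
{Joliet}: M1→Joliet 3·23=69, M2→Joliet 6·20=120, M3→Joliet 7·16=112, M4→Joliet 8·13=104, M5→Joliet 8·10=80, M6→Joliet 5·20=100, M7→Joliet 6·19=114, M8→Joliet 2·18=36. Service 735; fixed 243; total 978.
{Joliet, Norris}: service 613 + fixed 438 = 1051
{Joliet, Ryde}: service 659 + fixed 415 = 1074
{Upton, Joliet, Norris, Ryde}: M1→Joliet 3·23=69, M2→Upton 2·20=40, M3→Norris 5·16=80, M4→Joliet 8·13=104, M5→Norris 3·10=30, M6→Norris 3·20=60, M7→Ryde 2·19=38, M8→Joliet 2·18=36. Service 457; fixed 952; total 1409.
No other subset beats 978.

Open Joliet only; minimum total cost 978.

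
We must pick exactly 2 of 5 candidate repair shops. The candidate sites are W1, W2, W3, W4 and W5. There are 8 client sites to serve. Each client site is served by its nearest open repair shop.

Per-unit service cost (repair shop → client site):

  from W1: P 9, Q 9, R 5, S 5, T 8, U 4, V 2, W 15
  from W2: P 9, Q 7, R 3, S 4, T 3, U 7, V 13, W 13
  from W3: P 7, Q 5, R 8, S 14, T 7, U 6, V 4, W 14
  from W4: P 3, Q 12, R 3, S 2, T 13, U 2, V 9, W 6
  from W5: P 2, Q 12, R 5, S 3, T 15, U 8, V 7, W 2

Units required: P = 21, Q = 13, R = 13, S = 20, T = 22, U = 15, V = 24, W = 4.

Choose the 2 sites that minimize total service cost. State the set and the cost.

With exactly 2 open, each client site uses its cheapest among the chosen.
{W3, W4}: P→W4 3·21=63, Q→W3 5·13=65, R→W4 3·13=39, S→W4 2·20=40, T→W3 7·22=154, U→W4 2·15=30, V→W3 4·24=96, W→W4 6·4=24. Service cost 511.
{W1, W4}: service cost 537
{W2, W4}: service cost 569
Among all 10 size-2 choices, {W3, W4} is lowest.

Choose W3 and W4; total service cost 511.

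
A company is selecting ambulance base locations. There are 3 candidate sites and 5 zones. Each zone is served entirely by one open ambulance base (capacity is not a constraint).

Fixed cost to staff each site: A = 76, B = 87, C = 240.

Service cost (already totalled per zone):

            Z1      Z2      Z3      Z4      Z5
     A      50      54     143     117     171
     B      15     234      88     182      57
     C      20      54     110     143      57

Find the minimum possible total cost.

Minimum total cost: 494

For any fixed open set, each zone goes to its cheapest open site; total = fixed + service.
{A, B}: Z1→B 15, Z2→A 54, Z3→B 88, Z4→A 117, Z5→B 57. Service 331; fixed 163; total 494.
{A}: service 535 + fixed 76 = 611
{C}: service 384 + fixed 240 = 624
{A, B, C}: Z1→B 15, Z2→A 54, Z3→B 88, Z4→A 117, Z5→B 57. Service 331; fixed 403; total 734.
No other subset beats 494.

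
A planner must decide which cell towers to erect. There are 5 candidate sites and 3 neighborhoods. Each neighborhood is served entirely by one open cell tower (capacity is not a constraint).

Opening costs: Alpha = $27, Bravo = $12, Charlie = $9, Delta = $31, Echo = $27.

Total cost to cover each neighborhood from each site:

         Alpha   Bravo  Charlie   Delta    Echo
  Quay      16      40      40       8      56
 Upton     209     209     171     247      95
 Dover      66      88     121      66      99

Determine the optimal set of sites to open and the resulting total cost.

For any fixed open set, each neighborhood goes to its cheapest open site; total = fixed + service.
{Delta, Echo}: Quay→Delta 8, Upton→Echo 95, Dover→Delta 66. Service 169; fixed 58; total 227.
{Alpha, Echo}: service 177 + fixed 54 = 231
{Charlie, Delta, Echo}: service 169 + fixed 67 = 236
{Alpha, Bravo, Charlie, Delta, Echo}: Quay→Delta 8, Upton→Echo 95, Dover→Alpha 66. Service 169; fixed 106; total 275.
No other subset beats 227.

Open Delta and Echo; minimum total cost 227.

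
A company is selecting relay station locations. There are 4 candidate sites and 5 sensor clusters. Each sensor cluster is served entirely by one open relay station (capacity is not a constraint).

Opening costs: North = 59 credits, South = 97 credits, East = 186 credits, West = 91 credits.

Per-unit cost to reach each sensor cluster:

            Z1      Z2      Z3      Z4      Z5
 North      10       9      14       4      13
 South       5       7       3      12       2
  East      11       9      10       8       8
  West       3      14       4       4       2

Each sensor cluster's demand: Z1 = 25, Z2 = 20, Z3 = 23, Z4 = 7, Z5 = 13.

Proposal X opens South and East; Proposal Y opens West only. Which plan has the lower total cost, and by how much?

Proposal X: {South, East}: Z1→South 5·25=125, Z2→South 7·20=140, Z3→South 3·23=69, Z4→East 8·7=56, Z5→South 2·13=26. Service 416; fixed 283; total 699.
Proposal Y: {West}: Z1→West 3·25=75, Z2→West 14·20=280, Z3→West 4·23=92, Z4→West 4·7=28, Z5→West 2·13=26. Service 501; fixed 91; total 592.
Difference: |699 − 592| = 107.

Proposal Y is cheaper by 107.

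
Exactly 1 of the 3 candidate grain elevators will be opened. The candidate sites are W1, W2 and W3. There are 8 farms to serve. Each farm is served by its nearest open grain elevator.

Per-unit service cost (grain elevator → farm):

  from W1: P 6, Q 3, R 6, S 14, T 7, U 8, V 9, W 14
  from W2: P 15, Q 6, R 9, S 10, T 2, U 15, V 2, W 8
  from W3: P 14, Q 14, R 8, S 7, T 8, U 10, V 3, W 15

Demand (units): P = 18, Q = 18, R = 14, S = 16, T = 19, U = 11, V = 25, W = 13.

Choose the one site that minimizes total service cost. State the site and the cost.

Choose W2 only; total service cost 1021.

With exactly 1 open, each farm uses its cheapest among the chosen.
{W2}: P→W2 15·18=270, Q→W2 6·18=108, R→W2 9·14=126, S→W2 10·16=160, T→W2 2·19=38, U→W2 15·11=165, V→W2 2·25=50, W→W2 8·13=104. Service cost 1021.
{W1}: service cost 1098
{W3}: service cost 1260
Among all 3 size-1 choices, {W2} is lowest.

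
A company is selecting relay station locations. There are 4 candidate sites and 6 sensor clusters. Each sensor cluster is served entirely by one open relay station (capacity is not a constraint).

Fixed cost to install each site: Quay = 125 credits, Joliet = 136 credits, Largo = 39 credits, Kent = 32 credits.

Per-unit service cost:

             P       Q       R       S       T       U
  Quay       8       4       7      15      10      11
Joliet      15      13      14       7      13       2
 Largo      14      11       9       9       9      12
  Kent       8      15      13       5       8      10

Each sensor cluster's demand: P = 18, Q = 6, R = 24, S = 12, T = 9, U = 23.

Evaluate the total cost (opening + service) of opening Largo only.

Total cost: 1038

Each sensor cluster is assigned to its cheapest site among the open ones.
{Largo}: P→Largo 14·18=252, Q→Largo 11·6=66, R→Largo 9·24=216, S→Largo 9·12=108, T→Largo 9·9=81, U→Largo 12·23=276. Service 999; fixed 39; total 1038.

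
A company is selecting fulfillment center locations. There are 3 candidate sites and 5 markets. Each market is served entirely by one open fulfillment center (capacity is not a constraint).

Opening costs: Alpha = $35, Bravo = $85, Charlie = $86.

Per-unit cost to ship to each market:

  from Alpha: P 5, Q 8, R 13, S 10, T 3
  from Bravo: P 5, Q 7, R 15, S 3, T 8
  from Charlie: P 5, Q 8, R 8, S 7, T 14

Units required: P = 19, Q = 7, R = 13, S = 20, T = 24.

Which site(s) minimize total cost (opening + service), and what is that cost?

Open Alpha and Bravo; minimum total cost 565.

For any fixed open set, each market goes to its cheapest open site; total = fixed + service.
{Alpha, Bravo}: P→Alpha 5·19=95, Q→Bravo 7·7=49, R→Alpha 13·13=169, S→Bravo 3·20=60, T→Alpha 3·24=72. Service 445; fixed 120; total 565.
{Alpha, Bravo, Charlie}: service 380 + fixed 206 = 586
{Alpha, Charlie}: P→Alpha 5·19=95, Q→Alpha 8·7=56, R→Charlie 8·13=104, S→Charlie 7·20=140, T→Alpha 3·24=72. Service 467; fixed 121; total 588.
{Alpha}: service 592 + fixed 35 = 627
No other subset beats 565.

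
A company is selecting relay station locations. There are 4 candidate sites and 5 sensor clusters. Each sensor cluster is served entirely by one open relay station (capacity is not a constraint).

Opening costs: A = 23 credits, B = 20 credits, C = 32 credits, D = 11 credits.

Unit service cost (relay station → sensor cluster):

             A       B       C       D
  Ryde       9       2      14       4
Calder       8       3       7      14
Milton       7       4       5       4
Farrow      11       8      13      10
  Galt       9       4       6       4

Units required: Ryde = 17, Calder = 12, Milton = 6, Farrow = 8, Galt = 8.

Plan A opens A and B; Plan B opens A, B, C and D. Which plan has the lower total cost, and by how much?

Plan A: {A, B}: Ryde→B 2·17=34, Calder→B 3·12=36, Milton→B 4·6=24, Farrow→B 8·8=64, Galt→B 4·8=32. Service 190; fixed 43; total 233.
Plan B: {A, B, C, D}: Ryde→B 2·17=34, Calder→B 3·12=36, Milton→B 4·6=24, Farrow→B 8·8=64, Galt→B 4·8=32. Service 190; fixed 86; total 276.
Difference: |233 − 276| = 43.

Plan A is cheaper by 43.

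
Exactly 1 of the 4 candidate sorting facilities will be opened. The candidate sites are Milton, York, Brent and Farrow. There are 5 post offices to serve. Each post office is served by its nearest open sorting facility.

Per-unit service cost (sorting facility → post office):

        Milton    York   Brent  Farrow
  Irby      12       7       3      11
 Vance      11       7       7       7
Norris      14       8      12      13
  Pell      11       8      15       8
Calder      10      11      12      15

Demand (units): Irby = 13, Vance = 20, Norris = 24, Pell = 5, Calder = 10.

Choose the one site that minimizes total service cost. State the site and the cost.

Choose York only; total service cost 573.

With exactly 1 open, each post office uses its cheapest among the chosen.
{York}: Irby→York 7·13=91, Vance→York 7·20=140, Norris→York 8·24=192, Pell→York 8·5=40, Calder→York 11·10=110. Service cost 573.
{Brent}: service cost 662
{Farrow}: service cost 785
Among all 4 size-1 choices, {York} is lowest.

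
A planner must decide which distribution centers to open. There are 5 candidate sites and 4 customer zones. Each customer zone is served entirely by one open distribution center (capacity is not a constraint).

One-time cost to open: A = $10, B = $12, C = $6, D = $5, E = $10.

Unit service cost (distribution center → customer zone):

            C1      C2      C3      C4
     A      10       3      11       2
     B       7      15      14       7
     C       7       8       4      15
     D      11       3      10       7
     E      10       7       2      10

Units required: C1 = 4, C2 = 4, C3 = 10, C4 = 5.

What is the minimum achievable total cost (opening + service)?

For any fixed open set, each customer zone goes to its cheapest open site; total = fixed + service.
{A, C, E}: C1→C 7·4=28, C2→A 3·4=12, C3→E 2·10=20, C4→A 2·5=10. Service 70; fixed 26; total 96.
{A, C, D, E}: C1→C 7·4=28, C2→A 3·4=12, C3→E 2·10=20, C4→A 2·5=10. Service 70; fixed 31; total 101.
{A, B, E}: service 70 + fixed 32 = 102
{A, B, C, D, E}: service 70 + fixed 43 = 113
No other subset beats 96.

Minimum total cost: 96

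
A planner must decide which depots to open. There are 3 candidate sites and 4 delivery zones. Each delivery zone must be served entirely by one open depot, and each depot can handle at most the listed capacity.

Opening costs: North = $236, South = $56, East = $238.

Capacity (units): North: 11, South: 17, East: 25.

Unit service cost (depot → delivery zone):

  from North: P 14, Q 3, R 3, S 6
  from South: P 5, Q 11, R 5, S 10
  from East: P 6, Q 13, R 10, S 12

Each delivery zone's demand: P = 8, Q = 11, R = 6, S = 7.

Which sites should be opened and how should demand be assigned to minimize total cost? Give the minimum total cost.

Minimum total cost: 577

Open {South, East}: P→East 6·8=48, Q→South 11·11=121, R→South 5·6=30, S→East 12·7=84.
Loads: South carries 17/17, East carries 15/25. Service 283; fixed 294; total 577.
Next best feasible plan costs 585.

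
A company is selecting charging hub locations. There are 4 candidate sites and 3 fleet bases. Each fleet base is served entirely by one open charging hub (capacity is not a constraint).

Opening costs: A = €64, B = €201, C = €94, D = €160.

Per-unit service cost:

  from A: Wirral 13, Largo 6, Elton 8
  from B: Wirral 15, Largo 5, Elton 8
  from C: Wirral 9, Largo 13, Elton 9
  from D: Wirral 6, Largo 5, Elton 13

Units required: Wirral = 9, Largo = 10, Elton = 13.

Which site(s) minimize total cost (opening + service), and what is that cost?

Open A only; minimum total cost 345.

For any fixed open set, each fleet base goes to its cheapest open site; total = fixed + service.
{A}: Wirral→A 13·9=117, Largo→A 6·10=60, Elton→A 8·13=104. Service 281; fixed 64; total 345.
{A, C}: Wirral→C 9·9=81, Largo→A 6·10=60, Elton→A 8·13=104. Service 245; fixed 158; total 403.
{C}: service 328 + fixed 94 = 422
{A, B, C, D}: service 208 + fixed 519 = 727
No other subset beats 345.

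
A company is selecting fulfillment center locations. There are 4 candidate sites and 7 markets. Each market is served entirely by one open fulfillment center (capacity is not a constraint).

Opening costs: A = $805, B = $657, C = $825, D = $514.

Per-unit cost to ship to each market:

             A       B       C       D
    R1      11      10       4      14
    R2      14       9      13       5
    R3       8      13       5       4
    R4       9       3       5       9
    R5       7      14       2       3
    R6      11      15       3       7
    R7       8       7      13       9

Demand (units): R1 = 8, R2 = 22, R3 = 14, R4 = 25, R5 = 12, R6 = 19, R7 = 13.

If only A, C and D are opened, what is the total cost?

Each market is assigned to its cheapest site among the open ones.
{A, C, D}: R1→C 4·8=32, R2→D 5·22=110, R3→D 4·14=56, R4→C 5·25=125, R5→C 2·12=24, R6→C 3·19=57, R7→A 8·13=104. Service 508; fixed 2144; total 2652.

Total cost: 2652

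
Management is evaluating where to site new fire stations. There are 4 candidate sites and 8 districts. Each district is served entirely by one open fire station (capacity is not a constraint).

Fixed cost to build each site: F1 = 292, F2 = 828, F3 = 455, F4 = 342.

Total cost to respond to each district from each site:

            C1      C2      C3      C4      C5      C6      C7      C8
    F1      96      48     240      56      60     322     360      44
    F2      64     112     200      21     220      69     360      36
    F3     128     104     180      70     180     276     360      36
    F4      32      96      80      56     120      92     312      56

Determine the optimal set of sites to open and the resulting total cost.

Open F4 only; minimum total cost 1186.

For any fixed open set, each district goes to its cheapest open site; total = fixed + service.
{F4}: C1→F4 32, C2→F4 96, C3→F4 80, C4→F4 56, C5→F4 120, C6→F4 92, C7→F4 312, C8→F4 56. Service 844; fixed 342; total 1186.
{F1, F4}: service 724 + fixed 634 = 1358
{F1}: service 1226 + fixed 292 = 1518
{F1, F2, F3, F4}: service 658 + fixed 1917 = 2575
No other subset beats 1186.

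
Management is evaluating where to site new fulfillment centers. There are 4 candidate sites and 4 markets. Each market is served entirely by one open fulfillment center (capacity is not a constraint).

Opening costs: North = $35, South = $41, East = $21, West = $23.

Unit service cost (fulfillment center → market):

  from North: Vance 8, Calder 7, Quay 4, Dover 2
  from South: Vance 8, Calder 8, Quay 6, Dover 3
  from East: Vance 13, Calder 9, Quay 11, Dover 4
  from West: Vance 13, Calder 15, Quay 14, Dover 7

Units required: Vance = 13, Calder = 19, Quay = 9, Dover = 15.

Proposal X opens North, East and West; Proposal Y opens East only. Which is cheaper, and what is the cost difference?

Proposal X: {North, East, West}: Vance→North 8·13=104, Calder→North 7·19=133, Quay→North 4·9=36, Dover→North 2·15=30. Service 303; fixed 79; total 382.
Proposal Y: {East}: Vance→East 13·13=169, Calder→East 9·19=171, Quay→East 11·9=99, Dover→East 4·15=60. Service 499; fixed 21; total 520.
Difference: |382 − 520| = 138.

Proposal X is cheaper by 138.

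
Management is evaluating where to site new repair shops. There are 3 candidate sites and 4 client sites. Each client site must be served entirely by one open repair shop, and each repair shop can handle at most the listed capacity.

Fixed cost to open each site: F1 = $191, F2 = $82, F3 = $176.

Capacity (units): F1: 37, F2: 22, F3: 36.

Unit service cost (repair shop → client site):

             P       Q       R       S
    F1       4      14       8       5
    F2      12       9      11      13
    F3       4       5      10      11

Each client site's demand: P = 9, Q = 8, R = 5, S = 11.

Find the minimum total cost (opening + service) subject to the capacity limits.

Minimum total cost: 423

Open {F3}: P→F3 4·9=36, Q→F3 5·8=40, R→F3 10·5=50, S→F3 11·11=121.
Loads: F3 carries 33/36. Service 247; fixed 176; total 423.
Next best feasible plan costs 434.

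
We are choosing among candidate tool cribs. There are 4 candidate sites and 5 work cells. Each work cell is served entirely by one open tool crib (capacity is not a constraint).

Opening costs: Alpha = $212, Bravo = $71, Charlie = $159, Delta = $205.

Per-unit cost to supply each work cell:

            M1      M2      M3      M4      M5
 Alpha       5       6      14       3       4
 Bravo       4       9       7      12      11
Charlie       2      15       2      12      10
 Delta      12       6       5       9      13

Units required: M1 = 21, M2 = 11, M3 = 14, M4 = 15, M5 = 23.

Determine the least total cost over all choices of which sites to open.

Minimum total cost: 644

For any fixed open set, each work cell goes to its cheapest open site; total = fixed + service.
{Alpha, Charlie}: M1→Charlie 2·21=42, M2→Alpha 6·11=66, M3→Charlie 2·14=28, M4→Alpha 3·15=45, M5→Alpha 4·23=92. Service 273; fixed 371; total 644.
{Alpha, Bravo}: service 385 + fixed 283 = 668
{Alpha, Bravo, Charlie}: M1→Charlie 2·21=42, M2→Alpha 6·11=66, M3→Charlie 2·14=28, M4→Alpha 3·15=45, M5→Alpha 4·23=92. Service 273; fixed 442; total 715.
{Alpha, Bravo, Charlie, Delta}: service 273 + fixed 647 = 920
No other subset beats 644.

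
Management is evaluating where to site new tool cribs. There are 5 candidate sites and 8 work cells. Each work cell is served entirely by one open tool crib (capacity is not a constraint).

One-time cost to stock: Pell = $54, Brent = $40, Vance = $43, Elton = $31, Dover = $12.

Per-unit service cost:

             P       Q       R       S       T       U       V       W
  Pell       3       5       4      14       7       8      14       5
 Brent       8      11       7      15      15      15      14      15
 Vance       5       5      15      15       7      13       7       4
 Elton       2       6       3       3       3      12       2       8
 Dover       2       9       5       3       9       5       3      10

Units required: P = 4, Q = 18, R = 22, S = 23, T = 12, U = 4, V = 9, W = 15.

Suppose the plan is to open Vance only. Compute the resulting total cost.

Each work cell is assigned to its cheapest site among the open ones.
{Vance}: P→Vance 5·4=20, Q→Vance 5·18=90, R→Vance 15·22=330, S→Vance 15·23=345, T→Vance 7·12=84, U→Vance 13·4=52, V→Vance 7·9=63, W→Vance 4·15=60. Service 1044; fixed 43; total 1087.

Total cost: 1087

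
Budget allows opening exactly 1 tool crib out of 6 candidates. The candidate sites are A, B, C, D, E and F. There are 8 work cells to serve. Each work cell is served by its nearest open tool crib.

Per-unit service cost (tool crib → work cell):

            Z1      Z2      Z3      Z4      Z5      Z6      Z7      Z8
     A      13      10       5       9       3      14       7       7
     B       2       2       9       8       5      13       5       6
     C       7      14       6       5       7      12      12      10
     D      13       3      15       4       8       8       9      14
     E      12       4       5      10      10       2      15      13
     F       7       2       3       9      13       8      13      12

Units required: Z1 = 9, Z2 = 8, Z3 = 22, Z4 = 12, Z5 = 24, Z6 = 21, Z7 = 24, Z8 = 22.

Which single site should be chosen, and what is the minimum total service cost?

With exactly 1 open, each work cell uses its cheapest among the chosen.
{B}: Z1→B 2·9=18, Z2→B 2·8=16, Z3→B 9·22=198, Z4→B 8·12=96, Z5→B 5·24=120, Z6→B 13·21=273, Z7→B 5·24=120, Z8→B 6·22=132. Service cost 973.
{A}: service cost 1103
{C}: service cost 1295
Among all 6 size-1 choices, {B} is lowest.

Choose B only; total service cost 973.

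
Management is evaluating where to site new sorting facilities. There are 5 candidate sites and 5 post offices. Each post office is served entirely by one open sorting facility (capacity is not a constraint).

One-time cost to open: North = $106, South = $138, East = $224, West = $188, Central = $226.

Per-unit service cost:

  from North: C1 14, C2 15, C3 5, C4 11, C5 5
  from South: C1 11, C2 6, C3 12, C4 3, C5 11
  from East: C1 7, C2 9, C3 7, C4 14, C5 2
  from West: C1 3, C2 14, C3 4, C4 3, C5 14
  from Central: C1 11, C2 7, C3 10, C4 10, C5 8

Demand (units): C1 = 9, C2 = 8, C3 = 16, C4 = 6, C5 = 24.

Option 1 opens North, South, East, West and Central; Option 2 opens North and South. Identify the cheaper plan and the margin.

Option 2 is cheaper by 478.

Option 1: {North, South, East, West, Central}: C1→West 3·9=27, C2→South 6·8=48, C3→West 4·16=64, C4→South 3·6=18, C5→East 2·24=48. Service 205; fixed 882; total 1087.
Option 2: {North, South}: C1→South 11·9=99, C2→South 6·8=48, C3→North 5·16=80, C4→South 3·6=18, C5→North 5·24=120. Service 365; fixed 244; total 609.
Difference: |1087 − 609| = 478.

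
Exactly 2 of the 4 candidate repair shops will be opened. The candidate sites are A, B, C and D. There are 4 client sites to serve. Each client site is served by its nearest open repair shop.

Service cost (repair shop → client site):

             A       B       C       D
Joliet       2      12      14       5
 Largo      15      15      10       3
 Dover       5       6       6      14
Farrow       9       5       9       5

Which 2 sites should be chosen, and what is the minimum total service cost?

With exactly 2 open, each client site uses its cheapest among the chosen.
{A, D}: Joliet→A 2, Largo→D 3, Dover→A 5, Farrow→D 5. Service cost 15.
{B, D}: service cost 19
{C, D}: service cost 19
Among all 6 size-2 choices, {A, D} is lowest.

Choose A and D; total service cost 15.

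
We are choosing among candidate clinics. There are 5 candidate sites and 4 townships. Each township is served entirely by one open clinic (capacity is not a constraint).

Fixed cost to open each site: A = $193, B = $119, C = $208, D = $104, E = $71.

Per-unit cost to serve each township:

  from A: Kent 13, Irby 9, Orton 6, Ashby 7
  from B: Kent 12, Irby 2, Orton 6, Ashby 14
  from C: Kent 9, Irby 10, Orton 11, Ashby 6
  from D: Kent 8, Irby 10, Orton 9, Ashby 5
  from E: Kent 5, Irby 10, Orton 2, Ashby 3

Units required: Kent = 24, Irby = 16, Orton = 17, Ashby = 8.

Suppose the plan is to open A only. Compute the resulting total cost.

Total cost: 807

Each township is assigned to its cheapest site among the open ones.
{A}: Kent→A 13·24=312, Irby→A 9·16=144, Orton→A 6·17=102, Ashby→A 7·8=56. Service 614; fixed 193; total 807.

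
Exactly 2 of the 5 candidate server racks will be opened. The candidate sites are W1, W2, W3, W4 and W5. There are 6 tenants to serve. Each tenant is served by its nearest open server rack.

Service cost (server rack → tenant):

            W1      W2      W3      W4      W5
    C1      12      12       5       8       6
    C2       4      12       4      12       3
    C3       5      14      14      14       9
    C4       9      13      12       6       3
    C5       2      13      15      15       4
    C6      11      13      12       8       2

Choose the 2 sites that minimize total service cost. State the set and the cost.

Choose W1 and W5; total service cost 21.

With exactly 2 open, each tenant uses its cheapest among the chosen.
{W1, W5}: C1→W5 6, C2→W5 3, C3→W1 5, C4→W5 3, C5→W1 2, C6→W5 2. Service cost 21.
{W3, W5}: service cost 26
{W2, W5}: service cost 27
Among all 10 size-2 choices, {W1, W5} is lowest.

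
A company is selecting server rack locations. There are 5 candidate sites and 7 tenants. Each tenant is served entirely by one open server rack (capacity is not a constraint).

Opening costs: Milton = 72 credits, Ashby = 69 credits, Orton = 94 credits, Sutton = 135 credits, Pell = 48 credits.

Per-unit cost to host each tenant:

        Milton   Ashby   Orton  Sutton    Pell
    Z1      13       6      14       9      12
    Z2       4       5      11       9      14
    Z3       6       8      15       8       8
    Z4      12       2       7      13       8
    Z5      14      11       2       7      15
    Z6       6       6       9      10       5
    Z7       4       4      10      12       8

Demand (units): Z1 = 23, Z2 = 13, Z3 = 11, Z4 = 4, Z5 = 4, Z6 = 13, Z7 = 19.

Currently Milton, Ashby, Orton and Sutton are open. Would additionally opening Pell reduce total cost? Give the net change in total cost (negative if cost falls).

No — net change +35 (cost rises by 35).

Current service cost with {Milton, Ashby, Orton, Sutton}: 426.
Adding Pell: each tenant re-picks its cheapest; new service cost 413, saving 13.
Extra fixed cost: 48. Net change = 48 − 13 = 35.
(Totals: 796 → 831.)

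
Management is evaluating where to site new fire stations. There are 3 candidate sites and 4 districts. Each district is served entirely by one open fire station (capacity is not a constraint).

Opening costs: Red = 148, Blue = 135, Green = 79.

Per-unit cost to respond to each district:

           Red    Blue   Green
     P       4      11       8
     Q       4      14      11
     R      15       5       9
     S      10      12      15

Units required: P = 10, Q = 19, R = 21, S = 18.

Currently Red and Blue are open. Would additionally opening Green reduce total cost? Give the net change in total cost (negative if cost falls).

No — net change +79 (cost rises by 79).

Current service cost with {Red, Blue}: 401.
Adding Green: each district re-picks its cheapest; new service cost 401, saving 0.
Extra fixed cost: 79. Net change = 79 − 0 = 79.
(Totals: 684 → 763.)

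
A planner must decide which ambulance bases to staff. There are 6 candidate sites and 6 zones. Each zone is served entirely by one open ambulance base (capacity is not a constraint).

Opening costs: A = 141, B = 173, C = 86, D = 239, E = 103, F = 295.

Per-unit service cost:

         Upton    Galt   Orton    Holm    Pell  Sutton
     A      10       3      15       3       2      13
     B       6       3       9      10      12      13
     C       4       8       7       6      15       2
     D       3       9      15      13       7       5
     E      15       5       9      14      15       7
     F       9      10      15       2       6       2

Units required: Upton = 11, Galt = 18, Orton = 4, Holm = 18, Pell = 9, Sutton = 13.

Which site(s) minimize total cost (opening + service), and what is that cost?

For any fixed open set, each zone goes to its cheapest open site; total = fixed + service.
{A, C}: Upton→C 4·11=44, Galt→A 3·18=54, Orton→C 7·4=28, Holm→A 3·18=54, Pell→A 2·9=18, Sutton→C 2·13=26. Service 224; fixed 227; total 451.
{A, C, E}: service 224 + fixed 330 = 554
{C}: service 485 + fixed 86 = 571
{A, B, C, D, E, F}: service 195 + fixed 1037 = 1232
No other subset beats 451.

Open A and C; minimum total cost 451.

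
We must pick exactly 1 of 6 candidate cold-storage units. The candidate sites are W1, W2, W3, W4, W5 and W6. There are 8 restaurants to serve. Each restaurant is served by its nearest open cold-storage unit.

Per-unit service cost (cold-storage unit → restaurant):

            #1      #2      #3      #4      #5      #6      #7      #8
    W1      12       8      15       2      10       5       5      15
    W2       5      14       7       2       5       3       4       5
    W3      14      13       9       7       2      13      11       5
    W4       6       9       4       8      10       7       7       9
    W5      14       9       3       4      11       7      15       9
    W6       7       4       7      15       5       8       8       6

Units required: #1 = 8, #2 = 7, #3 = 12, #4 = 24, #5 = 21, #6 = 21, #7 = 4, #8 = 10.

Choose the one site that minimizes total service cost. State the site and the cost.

With exactly 1 open, each restaurant uses its cheapest among the chosen.
{W2}: #1→W2 5·8=40, #2→W2 14·7=98, #3→W2 7·12=84, #4→W2 2·24=48, #5→W2 5·21=105, #6→W2 3·21=63, #7→W2 4·4=16, #8→W2 5·10=50. Service cost 504.
{W4}: service cost 826
{W5}: service cost 835
Among all 6 size-1 choices, {W2} is lowest.

Choose W2 only; total service cost 504.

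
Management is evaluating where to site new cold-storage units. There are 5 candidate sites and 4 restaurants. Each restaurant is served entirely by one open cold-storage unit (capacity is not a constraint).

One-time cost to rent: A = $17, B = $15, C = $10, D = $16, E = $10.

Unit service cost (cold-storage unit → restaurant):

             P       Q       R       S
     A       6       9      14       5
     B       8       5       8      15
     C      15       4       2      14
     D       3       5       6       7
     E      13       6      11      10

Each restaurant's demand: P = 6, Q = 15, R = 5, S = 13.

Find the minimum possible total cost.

Minimum total cost: 196

For any fixed open set, each restaurant goes to its cheapest open site; total = fixed + service.
{A, C, D}: P→D 3·6=18, Q→C 4·15=60, R→C 2·5=10, S→A 5·13=65. Service 153; fixed 43; total 196.
{A, C}: service 171 + fixed 27 = 198
{C, D}: service 179 + fixed 26 = 205
{A, B, C, D, E}: service 153 + fixed 68 = 221
No other subset beats 196.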